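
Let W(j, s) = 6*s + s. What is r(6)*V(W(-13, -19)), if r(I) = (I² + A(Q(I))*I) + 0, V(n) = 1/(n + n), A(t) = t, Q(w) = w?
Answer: -36/133 ≈ -0.27068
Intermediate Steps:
W(j, s) = 7*s
V(n) = 1/(2*n)
r(I) = 2*I² (r(I) = (I² + I*I) + 0 = (I² + I²) + 0 = 2*I² + 0 = 2*I²)
r(6)*V(W(-13, -19)) = (2*6²)*(1/(2*((7*(-19))))) = (2*36)*((½)/(-133)) = 72*((½)*(-1/133)) = 72*(-1/266) = -36/133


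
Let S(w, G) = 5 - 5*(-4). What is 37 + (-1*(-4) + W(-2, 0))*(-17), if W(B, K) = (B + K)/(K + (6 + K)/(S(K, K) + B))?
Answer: 298/3 ≈ 99.333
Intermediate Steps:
S(w, G) = 25 (S(w, G) = 5 + 20 = 25)
W(B, K) = (B + K)/(K + (6 + K)/(25 + B))
37 + (-1*(-4) + W(-2, 0))*(-17) = 37 + (-1*(-4) + ((-2)² + 25*(-2) + 25*0 - 2*0)/(6 + 26*0 - 2*0))*(-17) = 37 + (4 + (4 - 50 + 0 + 0)/(6 + 0 + 0))*(-17) = 37 + (4 - 46/6)*(-17) = 37 + (4 + (⅙)*(-46))*(-17) = 37 + (4 - 23/3)*(-17) = 37 - 11/3*(-17) = 37 + 187/3 = 298/3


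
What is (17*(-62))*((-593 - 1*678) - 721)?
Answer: 2099568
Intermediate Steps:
(17*(-62))*((-593 - 1*678) - 721) = -1054*((-593 - 678) - 721) = -1054*(-1271 - 721) = -1054*(-1992) = 2099568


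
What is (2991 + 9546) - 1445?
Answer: 11092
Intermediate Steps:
(2991 + 9546) - 1445 = 12537 - 1445 = 11092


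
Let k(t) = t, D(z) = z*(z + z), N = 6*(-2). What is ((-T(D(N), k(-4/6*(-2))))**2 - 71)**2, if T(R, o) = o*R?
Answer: 21722338225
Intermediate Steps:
N = -12
D(z) = 2*z**2 (D(z) = z*(2*z) = 2*z**2)
T(R, o) = R*o
((-T(D(N), k(-4/6*(-2))))**2 - 71)**2 = ((-2*(-12)**2*-4/6*(-2))**2 - 71)**2 = ((-2*144*-4*1/6*(-2))**2 - 71)**2 = ((-288*(-2/3*(-2)))**2 - 71)**2 = ((-288*4/3)**2 - 71)**2 = ((-1*384)**2 - 71)**2 = ((-384)**2 - 71)**2 = (147456 - 71)**2 = 147385**2 = 21722338225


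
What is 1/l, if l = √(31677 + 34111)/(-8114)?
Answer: -4057*√16447/16447 ≈ -31.635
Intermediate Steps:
l = -√16447/4057 (l = √65788*(-1/8114) = (2*√16447)*(-1/8114) = -√16447/4057 ≈ -0.031611)
1/l = 1/(-√16447/4057) = -4057*√16447/16447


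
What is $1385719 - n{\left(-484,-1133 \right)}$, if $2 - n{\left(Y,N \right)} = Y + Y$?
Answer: $1384749$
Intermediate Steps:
$n{\left(Y,N \right)} = 2 - 2 Y$ ($n{\left(Y,N \right)} = 2 - \left(Y + Y\right) = 2 - 2 Y$)
$1385719 - n{\left(-484,-1133 \right)} = 1385719 - \left(2 - -968\right) = 1385719 - \left(2 + 968\right) = 1385719 - 970 = 1384749$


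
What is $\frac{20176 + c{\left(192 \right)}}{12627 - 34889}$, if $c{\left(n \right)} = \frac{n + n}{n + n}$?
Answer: $- \frac{20177}{22262} \approx -0.90634$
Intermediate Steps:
$c{\left(n \right)} = 1$ ($c{\left(n \right)} = \frac{2 n}{2 n} = 2 n \frac{1}{2 n} = 1$)
$\frac{20176 + c{\left(192 \right)}}{12627 - 34889} = \frac{20176 + 1}{12627 - 34889} = \frac{20177}{-22262} = 20177 \left(- \frac{1}{22262}\right) = - \frac{20177}{22262}$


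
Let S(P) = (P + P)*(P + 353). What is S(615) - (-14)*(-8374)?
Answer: 1073404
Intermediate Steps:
S(P) = 2*P*(353 + P) (S(P) = (2*P)*(353 + P) = 2*P*(353 + P))
S(615) - (-14)*(-8374) = 2*615*(353 + 615) - (-14)*(-8374) = 2*615*968 - 1*117236 = 1190640 - 117236 = 1073404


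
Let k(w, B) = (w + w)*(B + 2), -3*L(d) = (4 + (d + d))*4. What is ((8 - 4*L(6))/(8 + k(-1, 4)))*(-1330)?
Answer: 93100/3 ≈ 31033.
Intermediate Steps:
L(d) = -16/3 - 8*d/3 (L(d) = -(4 + (d + d))*4/3 = -(4 + 2*d)*4/3 = -(16 + 8*d)/3 = -16/3 - 8*d/3)
k(w, B) = 2*w*(2 + B) (k(w, B) = (2*w)*(2 + B) = 2*w*(2 + B))
((8 - 4*L(6))/(8 + k(-1, 4)))*(-1330) = ((8 - 4*(-16/3 - 8/3*6))/(8 + 2*(-1)*(2 + 4)))*(-1330) = ((8 - 4*(-16/3 - 16))/(8 + 2*(-1)*6))*(-1330) = ((8 - 4*(-64/3))/(8 - 12))*(-1330) = ((8 + 256/3)/(-4))*(-1330) = ((280/3)*(-¼))*(-1330) = -70/3*(-1330) = 93100/3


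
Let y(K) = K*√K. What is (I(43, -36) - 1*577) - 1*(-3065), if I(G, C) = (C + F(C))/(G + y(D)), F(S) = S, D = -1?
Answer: 2299852/925 - 36*I/925 ≈ 2486.3 - 0.038919*I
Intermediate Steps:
y(K) = K^(3/2)
I(G, C) = 2*C/(G - I) (I(G, C) = (C + C)/(G + (-1)^(3/2)) = (2*C)/(G - I) = 2*C/(G - I))
(I(43, -36) - 1*577) - 1*(-3065) = (2*(-36)/(43 - I) - 1*577) - 1*(-3065) = (2*(-36)*((43 + I)/1850) - 577) + 3065 = ((-1548/925 - 36*I/925) - 577) + 3065 = (-535273/925 - 36*I/925) + 3065 = 2299852/925 - 36*I/925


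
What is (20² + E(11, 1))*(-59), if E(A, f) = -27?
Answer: -22007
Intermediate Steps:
(20² + E(11, 1))*(-59) = (20² - 27)*(-59) = (400 - 27)*(-59) = 373*(-59) = -22007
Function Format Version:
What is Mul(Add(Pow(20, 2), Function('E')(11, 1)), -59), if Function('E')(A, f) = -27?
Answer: -22007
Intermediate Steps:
Mul(Add(Pow(20, 2), Function('E')(11, 1)), -59) = Mul(Add(Pow(20, 2), -27), -59) = Mul(Add(400, -27), -59) = Mul(373, -59) = -22007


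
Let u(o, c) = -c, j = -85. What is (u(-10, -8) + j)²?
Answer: 5929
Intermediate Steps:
(u(-10, -8) + j)² = (-1*(-8) - 85)² = (8 - 85)² = (-77)² = 5929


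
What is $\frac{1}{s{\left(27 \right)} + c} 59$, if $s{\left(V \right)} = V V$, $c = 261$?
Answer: $\frac{59}{990} \approx 0.059596$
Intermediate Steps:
$s{\left(V \right)} = V^{2}$
$\frac{1}{s{\left(27 \right)} + c} 59 = \frac{1}{27^{2} + 261} \cdot 59 = \frac{1}{729 + 261} \cdot 59 = \frac{1}{990} \cdot 59 = \frac{59}{990}$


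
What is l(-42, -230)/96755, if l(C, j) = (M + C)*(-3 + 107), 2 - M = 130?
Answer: -3536/19351 ≈ -0.18273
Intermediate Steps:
M = -128 (M = 2 - 1*130 = 2 - 130 = -128)
l(C, j) = -13312 + 104*C (l(C, j) = (-128 + C)*(-3 + 107) = (-128 + C)*104 = -13312 + 104*C)
l(-42, -230)/96755 = (-13312 + 104*(-42))/96755 = (-13312 - 4368)*(1/96755) = -17680*1/96755 = -3536/19351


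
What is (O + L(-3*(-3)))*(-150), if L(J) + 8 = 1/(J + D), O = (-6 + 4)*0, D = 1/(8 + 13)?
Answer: 22485/19 ≈ 1183.4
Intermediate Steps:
D = 1/21 ≈ 0.047619
O = 0 (O = -2*0 = 0)
L(J) = -8 + 1/(1/21 + J) (L(J) = -8 + 1/(J + 1/21) = -8 + 1/(1/21 + J))
(O + L(-3*(-3)))*(-150) = (0 + (13 - (-504)*(-3))/(1 + 21*(-3*(-3))))*(-150) = (0 + (13 - 168*9)/(1 + 21*9))*(-150) = (0 + (13 - 1512)/(1 + 189))*(-150) = (0 - 1499/190)*(-150) = -1499/190*(-150) = 22485/19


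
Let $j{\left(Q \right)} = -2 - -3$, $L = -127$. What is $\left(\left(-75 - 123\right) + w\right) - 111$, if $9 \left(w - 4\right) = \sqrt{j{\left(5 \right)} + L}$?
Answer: $-305 + \frac{i \sqrt{14}}{3} \approx -305.0 + 1.2472 i$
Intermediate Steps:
$j{\left(Q \right)} = 1$ ($j{\left(Q \right)} = -2 + 3 = 1$)
$w = 4 + \frac{i \sqrt{14}}{3}$ ($w = 4 + \frac{\sqrt{1 - 127}}{9} = 4 + \frac{\sqrt{-126}}{9} = 4 + \frac{3 i \sqrt{14}}{9} = 4 + \frac{i \sqrt{14}}{3} \approx 4.0 + 1.2472 i$)
$\left(\left(-75 - 123\right) + w\right) - 111 = \left(\left(-75 - 123\right) + \left(4 + \frac{i \sqrt{14}}{3}\right)\right) - 111 = \left(-198 + \left(4 + \frac{i \sqrt{14}}{3}\right)\right) - 111 = \left(-194 + \frac{i \sqrt{14}}{3}\right) - 111 = -305 + \frac{i \sqrt{14}}{3}$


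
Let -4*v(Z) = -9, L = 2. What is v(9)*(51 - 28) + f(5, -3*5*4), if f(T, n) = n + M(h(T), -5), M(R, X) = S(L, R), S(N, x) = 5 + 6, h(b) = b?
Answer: 11/4 ≈ 2.7500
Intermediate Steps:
S(N, x) = 11
M(R, X) = 11
v(Z) = 9/4 (v(Z) = -¼*(-9) = 9/4)
f(T, n) = 11 + n (f(T, n) = n + 11 = 11 + n)
v(9)*(51 - 28) + f(5, -3*5*4) = 9*(51 - 28)/4 + (11 - 3*5*4) = (9/4)*23 + (11 - 15*4) = 207/4 + (11 - 60) = 207/4 - 49 = 11/4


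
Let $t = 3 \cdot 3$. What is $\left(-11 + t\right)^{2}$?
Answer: $4$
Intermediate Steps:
$t = 9$
$\left(-11 + t\right)^{2} = \left(-11 + 9\right)^{2} = \left(-2\right)^{2} = 4$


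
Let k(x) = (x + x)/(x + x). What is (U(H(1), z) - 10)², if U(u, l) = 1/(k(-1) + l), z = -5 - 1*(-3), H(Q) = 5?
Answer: 121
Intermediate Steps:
z = -2 (z = -5 + 3 = -2)
k(x) = 1 (k(x) = (2*x)/((2*x)) = (2*x)*(1/(2*x)) = 1)
U(u, l) = 1/(1 + l)
(U(H(1), z) - 10)² = (1/(1 - 2) - 10)² = (1/(-1) - 10)² = (-1 - 10)² = (-11)² = 121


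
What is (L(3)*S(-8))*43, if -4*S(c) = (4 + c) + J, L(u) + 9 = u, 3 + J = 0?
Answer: -903/2 ≈ -451.50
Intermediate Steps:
J = -3 (J = -3 + 0 = -3)
L(u) = -9 + u
S(c) = -¼ - c/4 (S(c) = -((4 + c) - 3)/4 = -(1 + c)/4 = -¼ - c/4)
(L(3)*S(-8))*43 = ((-9 + 3)*(-¼ - ¼*(-8)))*43 = -6*(-¼ + 2)*43 = -6*7/4*43 = -21/2*43 = -903/2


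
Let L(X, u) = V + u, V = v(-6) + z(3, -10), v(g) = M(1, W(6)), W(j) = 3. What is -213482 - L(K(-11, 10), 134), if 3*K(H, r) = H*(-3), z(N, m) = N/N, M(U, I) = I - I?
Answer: -213617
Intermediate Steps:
M(U, I) = 0
z(N, m) = 1
K(H, r) = -H (K(H, r) = (H*(-3))/3 = (-3*H)/3 = -H)
v(g) = 0
V = 1 (V = 0 + 1 = 1)
L(X, u) = 1 + u
-213482 - L(K(-11, 10), 134) = -213482 - (1 + 134) = -213482 - 1*135 = -213482 - 135 = -213617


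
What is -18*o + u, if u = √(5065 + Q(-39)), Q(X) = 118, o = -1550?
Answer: 27900 + √5183 ≈ 27972.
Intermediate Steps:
u = √5183 (u = √(5065 + 118) = √5183 ≈ 71.993)
-18*o + u = -18*(-1550) + √5183 = 27900 + √5183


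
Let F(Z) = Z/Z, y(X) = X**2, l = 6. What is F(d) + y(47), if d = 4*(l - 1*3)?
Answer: 2210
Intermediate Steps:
d = 12 (d = 4*(6 - 1*3) = 4*(6 - 3) = 4*3 = 12)
F(Z) = 1
F(d) + y(47) = 1 + 47**2 = 1 + 2209 = 2210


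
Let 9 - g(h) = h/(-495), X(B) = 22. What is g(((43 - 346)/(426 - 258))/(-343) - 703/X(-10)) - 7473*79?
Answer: -20581369832327/34862520 ≈ -5.9036e+5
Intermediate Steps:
g(h) = 9 + h/495 (g(h) = 9 - h/(-495) = 9 - h*(-1)/495 = 9 - (-1)*h/495 = 9 + h/495)
g(((43 - 346)/(426 - 258))/(-343) - 703/X(-10)) - 7473*79 = (9 + (((43 - 346)/(426 - 258))/(-343) - 703/22)/495) - 7473*79 = (9 + (-303/168*(-1/343) - 703*1/22)/495) - 590367 = (9 + (-303*1/168*(-1/343) - 703/22)/495) - 590367 = (9 + (-101/56*(-1/343) - 703/22)/495) - 590367 = (9 + (101/19208 - 703/22)/495) - 590367 = (9 + (1/495)*(-6750501/211288)) - 590367 = (9 - 2250167/34862520) - 590367 = 311512513/34862520 - 590367 = -20581369832327/34862520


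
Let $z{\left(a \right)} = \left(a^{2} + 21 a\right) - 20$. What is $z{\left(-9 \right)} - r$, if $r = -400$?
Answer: $272$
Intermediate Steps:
$z{\left(a \right)} = -20 + a^{2} + 21 a$
$z{\left(-9 \right)} - r = \left(-20 + \left(-9\right)^{2} + 21 \left(-9\right)\right) - -400 = \left(-20 + 81 - 189\right) + 400 = -128 + 400 = 272$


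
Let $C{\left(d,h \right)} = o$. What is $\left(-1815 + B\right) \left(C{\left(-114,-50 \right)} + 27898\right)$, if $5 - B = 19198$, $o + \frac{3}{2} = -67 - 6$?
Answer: $-584516088$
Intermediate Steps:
$o = - \frac{149}{2}$ ($o = - \frac{3}{2} - 73 = - \frac{149}{2} \approx -74.5$)
$C{\left(d,h \right)} = - \frac{149}{2}$
$B = -19193$ ($B = 5 - 19198 = -19193$)
$\left(-1815 + B\right) \left(C{\left(-114,-50 \right)} + 27898\right) = \left(-1815 - 19193\right) \left(- \frac{149}{2} + 27898\right) = \left(-21008\right) \frac{55647}{2} = -584516088$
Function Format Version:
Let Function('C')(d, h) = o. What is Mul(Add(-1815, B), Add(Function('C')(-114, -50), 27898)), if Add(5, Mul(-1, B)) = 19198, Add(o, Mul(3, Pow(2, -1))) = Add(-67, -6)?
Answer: -584516088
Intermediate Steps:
o = Rational(-149, 2) (o = Add(Rational(-3, 2), Add(-67, -6)) = Add(Rational(-3, 2), -73) = Rational(-149, 2) ≈ -74.500)
Function('C')(d, h) = Rational(-149, 2)
B = -19193 (B = Add(5, Mul(-1, 19198)) = Add(5, -19198) = -19193)
Mul(Add(-1815, B), Add(Function('C')(-114, -50), 27898)) = Mul(Add(-1815, -19193), Add(Rational(-149, 2), 27898)) = Mul(-21008, Rational(55647, 2)) = -584516088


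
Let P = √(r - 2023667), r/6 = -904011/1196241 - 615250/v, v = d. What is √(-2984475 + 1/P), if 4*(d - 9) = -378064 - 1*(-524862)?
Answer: √(-10475608956565875190548273093461890939275 - 59245540579398007*I*√1734401854881610159627261493)/59245540579398007 ≈ 2.0345e-7 - 1727.6*I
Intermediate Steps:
d = 73417/2 (d = 9 + (-378064 - 1*(-524862))/4 = 9 + (-378064 + 524862)/4 = 9 + (¼)*146798 = 9 + 73399/2 = 73417/2 ≈ 36709.)
v = 73417/2 ≈ 36709.
r = -3076688652174/29274808499 (r = 6*(-904011/1196241 - 615250/73417/2) = 6*(-904011*1/1196241 - 615250*2/73417) = 6*(-301337/398747 - 1230500/73417) = 6*(-512781442029/29274808499) = -3076688652174/29274808499 ≈ -105.10)
P = I*√1734401854881610159627261493/29274808499 (P = √(-3076688652174/29274808499 - 2023667) = √(-59245540579398007/29274808499) = I*√1734401854881610159627261493/29274808499 ≈ 1422.6*I)
√(-2984475 + 1/P) = √(-2984475 + 1/(I*√1734401854881610159627261493/29274808499)) = √(-2984475 - I*√1734401854881610159627261493/59245540579398007)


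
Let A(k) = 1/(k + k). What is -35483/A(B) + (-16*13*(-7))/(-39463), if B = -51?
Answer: 142827092702/39463 ≈ 3.6193e+6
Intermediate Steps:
A(k) = 1/(2*k)
-35483/A(B) + (-16*13*(-7))/(-39463) = -35483/((1/2)/(-51)) + (-16*13*(-7))/(-39463) = -35483/((1/2)*(-1/51)) - 208*(-7)*(-1/39463) = -35483/(-1/102) + 1456*(-1/39463) = -35483*(-102) - 1456/39463 = 3619266 - 1456/39463 = 142827092702/39463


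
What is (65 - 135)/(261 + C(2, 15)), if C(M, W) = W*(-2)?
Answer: -10/33 ≈ -0.30303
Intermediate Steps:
C(M, W) = -2*W
(65 - 135)/(261 + C(2, 15)) = (65 - 135)/(261 - 2*15) = -70/(261 - 30) = -70/231 = -70*1/231 = -10/33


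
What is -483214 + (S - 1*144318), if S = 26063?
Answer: -601469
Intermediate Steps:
-483214 + (S - 1*144318) = -483214 + (26063 - 1*144318) = -483214 + (26063 - 144318) = -483214 - 118255 = -601469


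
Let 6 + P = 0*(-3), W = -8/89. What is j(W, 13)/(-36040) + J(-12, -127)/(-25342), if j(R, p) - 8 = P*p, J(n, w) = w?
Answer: 317551/45666284 ≈ 0.0069537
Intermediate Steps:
W = -8/89 (W = -8*1/89 = -8/89 ≈ -0.089888)
P = -6 (P = -6 + 0*(-3) = -6 + 0 = -6)
j(R, p) = 8 - 6*p
j(W, 13)/(-36040) + J(-12, -127)/(-25342) = (8 - 6*13)/(-36040) - 127/(-25342) = (8 - 78)*(-1/36040) - 127*(-1/25342) = -70*(-1/36040) + 127/25342 = 7/3604 + 127/25342 = 317551/45666284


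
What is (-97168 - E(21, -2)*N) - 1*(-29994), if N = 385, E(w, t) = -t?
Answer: -67944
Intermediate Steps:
(-97168 - E(21, -2)*N) - 1*(-29994) = (-97168 - (-1*(-2))*385) - 1*(-29994) = (-97168 - 2*385) + 29994 = (-97168 - 1*770) + 29994 = (-97168 - 770) + 29994 = -97938 + 29994 = -67944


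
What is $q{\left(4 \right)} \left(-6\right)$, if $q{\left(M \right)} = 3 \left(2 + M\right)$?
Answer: $-108$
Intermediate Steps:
$q{\left(M \right)} = 6 + 3 M$
$q{\left(4 \right)} \left(-6\right) = \left(6 + 3 \cdot 4\right) \left(-6\right) = \left(6 + 12\right) \left(-6\right) = 18 \left(-6\right) = -108$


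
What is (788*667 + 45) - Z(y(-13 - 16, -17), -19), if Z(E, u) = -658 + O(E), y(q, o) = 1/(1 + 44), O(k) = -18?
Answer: 526317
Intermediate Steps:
y(q, o) = 1/45
Z(E, u) = -676 (Z(E, u) = -658 - 18 = -676)
(788*667 + 45) - Z(y(-13 - 16, -17), -19) = (788*667 + 45) - 1*(-676) = (525596 + 45) + 676 = 525641 + 676 = 526317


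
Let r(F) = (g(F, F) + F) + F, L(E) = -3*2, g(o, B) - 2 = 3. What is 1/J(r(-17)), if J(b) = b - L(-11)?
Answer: -1/23 ≈ -0.043478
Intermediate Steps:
g(o, B) = 5 (g(o, B) = 2 + 3 = 5)
L(E) = -6
r(F) = 5 + 2*F (r(F) = (5 + F) + F = 5 + 2*F)
J(b) = 6 + b (J(b) = b - 1*(-6) = b + 6 = 6 + b)
1/J(r(-17)) = 1/(6 + (5 + 2*(-17))) = 1/(6 + (5 - 34)) = 1/(6 - 29) = 1/(-23) = -1/23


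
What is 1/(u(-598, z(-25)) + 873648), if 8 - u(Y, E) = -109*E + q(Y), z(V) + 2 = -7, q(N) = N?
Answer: 1/873273 ≈ 1.1451e-6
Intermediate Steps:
z(V) = -9 (z(V) = -2 - 7 = -9)
u(Y, E) = 8 - Y + 109*E (u(Y, E) = 8 - (-109*E + Y) = 8 - (Y - 109*E) = 8 + (-Y + 109*E) = 8 - Y + 109*E)
1/(u(-598, z(-25)) + 873648) = 1/((8 - 1*(-598) + 109*(-9)) + 873648) = 1/((8 + 598 - 981) + 873648) = 1/(-375 + 873648) = 1/873273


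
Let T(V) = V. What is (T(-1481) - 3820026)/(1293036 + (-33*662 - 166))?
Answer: -3821507/1271024 ≈ -3.0066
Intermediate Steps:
(T(-1481) - 3820026)/(1293036 + (-33*662 - 166)) = (-1481 - 3820026)/(1293036 + (-33*662 - 166)) = -3821507/(1293036 + (-21846 - 166)) = -3821507/(1293036 - 22012) = -3821507/1271024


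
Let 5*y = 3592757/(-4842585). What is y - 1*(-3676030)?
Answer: 89007435094993/24212925 ≈ 3.6760e+6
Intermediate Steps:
y = -3592757/24212925 (y = (3592757/(-4842585))/5 = (3592757*(-1/4842585))/5 = (1/5)*(-3592757/4842585) = -3592757/24212925 ≈ -0.14838)
y - 1*(-3676030) = -3592757/24212925 - 1*(-3676030) = -3592757/24212925 + 3676030 = 89007435094993/24212925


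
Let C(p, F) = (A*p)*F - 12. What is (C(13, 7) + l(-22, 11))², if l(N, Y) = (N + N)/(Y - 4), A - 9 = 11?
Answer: 159062544/49 ≈ 3.2462e+6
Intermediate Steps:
A = 20 (A = 9 + 11 = 20)
C(p, F) = -12 + 20*F*p (C(p, F) = (20*p)*F - 12 = 20*F*p - 12 = -12 + 20*F*p)
l(N, Y) = 2*N/(-4 + Y) (l(N, Y) = (2*N)/(-4 + Y) = 2*N/(-4 + Y))
(C(13, 7) + l(-22, 11))² = ((-12 + 20*7*13) + 2*(-22)/(-4 + 11))² = ((-12 + 1820) + 2*(-22)/7)² = (1808 + 2*(-22)*(⅐))² = (1808 - 44/7)² = (12612/7)² = 159062544/49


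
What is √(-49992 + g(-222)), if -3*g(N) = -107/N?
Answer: I*√2463813646/222 ≈ 223.59*I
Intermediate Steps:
g(N) = 107/(3*N) (g(N) = -(-107)/(3*N) = 107/(3*N))
√(-49992 + g(-222)) = √(-49992 + (107/3)/(-222)) = √(-49992 + (107/3)*(-1/222)) = √(-49992 - 107/666) = √(-33294779/666) = I*√2463813646/222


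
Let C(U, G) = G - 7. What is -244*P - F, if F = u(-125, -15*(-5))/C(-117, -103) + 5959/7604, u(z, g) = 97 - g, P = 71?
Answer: -658680671/38020 ≈ -17325.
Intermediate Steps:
C(U, G) = -7 + G
F = 22191/38020 (F = (97 - (-15)*(-5))/(-7 - 103) + 5959/7604 = (97 - 1*75)/(-110) + 5959*(1/7604) = (97 - 75)*(-1/110) + 5959/7604 = 22*(-1/110) + 5959/7604 = -⅕ + 5959/7604 = 22191/38020 ≈ 0.58367)
-244*P - F = -244*71 - 1*22191/38020 = -17324 - 22191/38020 = -658680671/38020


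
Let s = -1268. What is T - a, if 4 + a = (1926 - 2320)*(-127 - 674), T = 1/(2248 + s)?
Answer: -309278199/980 ≈ -3.1559e+5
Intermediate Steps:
T = 1/980 (T = 1/(2248 - 1268) = 1/980 ≈ 0.0010204)
a = 315590 (a = -4 + (1926 - 2320)*(-127 - 674) = -4 - 394*(-801) = -4 + 315594 = 315590)
T - a = 1/980 - 1*315590 = 1/980 - 315590 = -309278199/980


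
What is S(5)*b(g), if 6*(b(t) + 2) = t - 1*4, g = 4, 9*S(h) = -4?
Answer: 8/9 ≈ 0.88889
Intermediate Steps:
S(h) = -4/9 (S(h) = (⅑)*(-4) = -4/9)
b(t) = -8/3 + t/6 (b(t) = -2 + (t - 1*4)/6 = -2 + (t - 4)/6 = -2 + (-4 + t)/6 = -2 + (-⅔ + t/6) = -8/3 + t/6)
S(5)*b(g) = -4*(-8/3 + (⅙)*4)/9 = -4*(-8/3 + ⅔)/9 = -4/9*(-2) = 8/9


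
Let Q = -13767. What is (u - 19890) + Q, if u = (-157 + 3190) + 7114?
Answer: -23510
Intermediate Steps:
u = 10147 (u = 3033 + 7114 = 10147)
(u - 19890) + Q = (10147 - 19890) - 13767 = -9743 - 13767 = -23510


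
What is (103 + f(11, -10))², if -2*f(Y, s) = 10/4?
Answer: 165649/16 ≈ 10353.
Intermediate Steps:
f(Y, s) = -5/4
(103 + f(11, -10))² = (103 - 5/4)² = (407/4)² = 165649/16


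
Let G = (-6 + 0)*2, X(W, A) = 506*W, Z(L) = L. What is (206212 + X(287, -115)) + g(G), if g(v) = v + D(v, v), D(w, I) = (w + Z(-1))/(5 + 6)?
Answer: 3865629/11 ≈ 3.5142e+5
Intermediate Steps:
D(w, I) = -1/11 + w/11 (D(w, I) = (w - 1)/(5 + 6) = (-1 + w)/11 = (-1 + w)*(1/11) = -1/11 + w/11)
G = -12 (G = -6*2 = -12)
g(v) = -1/11 + 12*v/11 (g(v) = v + (-1/11 + v/11) = -1/11 + 12*v/11)
(206212 + X(287, -115)) + g(G) = (206212 + 506*287) + (-1/11 + (12/11)*(-12)) = (206212 + 145222) + (-1/11 - 144/11) = 351434 - 145/11 = 3865629/11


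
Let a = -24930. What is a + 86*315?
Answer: 2160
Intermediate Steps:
a + 86*315 = -24930 + 86*315 = -24930 + 27090 = 2160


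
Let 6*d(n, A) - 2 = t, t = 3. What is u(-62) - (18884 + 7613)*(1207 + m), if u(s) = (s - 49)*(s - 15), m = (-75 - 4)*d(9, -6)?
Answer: -181373677/6 ≈ -3.0229e+7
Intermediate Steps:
d(n, A) = 5/6 (d(n, A) = 1/3 + (1/6)*3 = 1/3 + 1/2 = 5/6)
m = -395/6 (m = (-75 - 4)*(5/6) = -79*5/6 = -395/6 ≈ -65.833)
u(s) = (-49 + s)*(-15 + s)
u(-62) - (18884 + 7613)*(1207 + m) = (735 + (-62)**2 - 64*(-62)) - (18884 + 7613)*(1207 - 395/6) = (735 + 3844 + 3968) - 26497*6847/6 = 8547 - 1*181424959/6 = 8547 - 181424959/6 = -181373677/6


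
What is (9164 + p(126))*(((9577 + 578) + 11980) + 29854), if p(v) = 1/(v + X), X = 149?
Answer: 131017530889/275 ≈ 4.7643e+8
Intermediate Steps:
p(v) = 1/(149 + v) (p(v) = 1/(v + 149) = 1/(149 + v))
(9164 + p(126))*(((9577 + 578) + 11980) + 29854) = (9164 + 1/(149 + 126))*(((9577 + 578) + 11980) + 29854) = (9164 + 1/275)*((10155 + 11980) + 29854) = (9164 + 1/275)*(22135 + 29854) = (2520101/275)*51989 = 131017530889/275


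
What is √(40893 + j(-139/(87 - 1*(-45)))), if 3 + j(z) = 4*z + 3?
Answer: √44527890/33 ≈ 202.21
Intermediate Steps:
j(z) = 4*z (j(z) = -3 + (4*z + 3) = -3 + (3 + 4*z) = 4*z)
√(40893 + j(-139/(87 - 1*(-45)))) = √(40893 + 4*(-139/(87 - 1*(-45)))) = √(40893 + 4*(-139/(87 + 45))) = √(40893 + 4*(-139/132)) = √(40893 - 139/33) = √(1349330/33) = √44527890/33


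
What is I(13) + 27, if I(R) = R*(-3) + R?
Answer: 1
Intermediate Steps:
I(R) = -2*R (I(R) = -3*R + R = -2*R)
I(13) + 27 = -2*13 + 27 = -26 + 27 = 1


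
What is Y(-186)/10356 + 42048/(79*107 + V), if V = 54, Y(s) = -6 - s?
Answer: 36415029/7341541 ≈ 4.9601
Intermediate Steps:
Y(-186)/10356 + 42048/(79*107 + V) = (-6 - 1*(-186))/10356 + 42048/(79*107 + 54) = (-6 + 186)*(1/10356) + 42048/(8453 + 54) = 180*(1/10356) + 42048/8507 = 15/863 + 42048*(1/8507) = 15/863 + 42048/8507 = 36415029/7341541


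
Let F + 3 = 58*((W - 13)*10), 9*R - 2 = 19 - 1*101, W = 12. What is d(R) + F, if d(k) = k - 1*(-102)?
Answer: -4409/9 ≈ -489.89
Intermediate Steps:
R = -80/9 (R = 2/9 + (19 - 1*101)/9 = 2/9 + (19 - 101)/9 = 2/9 + (⅑)*(-82) = 2/9 - 82/9 = -80/9 ≈ -8.8889)
d(k) = 102 + k (d(k) = k + 102 = 102 + k)
F = -583 (F = -3 + 58*((12 - 13)*10) = -3 + 58*(-1*10) = -3 + 58*(-10) = -3 - 580 = -583)
d(R) + F = (102 - 80/9) - 583 = 838/9 - 583 = -4409/9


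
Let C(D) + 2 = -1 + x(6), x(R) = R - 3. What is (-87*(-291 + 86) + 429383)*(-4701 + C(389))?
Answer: -2102371818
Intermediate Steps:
x(R) = -3 + R
C(D) = 0 (C(D) = -2 + (-1 + (-3 + 6)) = -2 + (-1 + 3) = -2 + 2 = 0)
(-87*(-291 + 86) + 429383)*(-4701 + C(389)) = (-87*(-291 + 86) + 429383)*(-4701 + 0) = (-87*(-205) + 429383)*(-4701) = (17835 + 429383)*(-4701) = 447218*(-4701) = -2102371818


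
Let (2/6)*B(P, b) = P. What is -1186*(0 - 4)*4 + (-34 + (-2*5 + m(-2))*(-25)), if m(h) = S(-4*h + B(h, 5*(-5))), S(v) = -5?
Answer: 19317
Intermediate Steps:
B(P, b) = 3*P
m(h) = -5
-1186*(0 - 4)*4 + (-34 + (-2*5 + m(-2))*(-25)) = -1186*(0 - 4)*4 + (-34 + (-2*5 - 5)*(-25)) = -(-4744)*4 + (-34 + (-10 - 5)*(-25)) = -1186*(-16) + (-34 - 15*(-25)) = 18976 + (-34 + 375) = 18976 + 341 = 19317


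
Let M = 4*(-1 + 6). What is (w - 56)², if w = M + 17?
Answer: 361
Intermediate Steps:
M = 20 (M = 4*5 = 20)
w = 37 (w = 20 + 17 = 37)
(w - 56)² = (37 - 56)² = (-19)² = 361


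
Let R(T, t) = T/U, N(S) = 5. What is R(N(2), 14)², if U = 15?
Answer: ⅑ ≈ 0.11111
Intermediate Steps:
R(T, t) = T/15
R(N(2), 14)² = ((1/15)*5)² = (⅓)² = ⅑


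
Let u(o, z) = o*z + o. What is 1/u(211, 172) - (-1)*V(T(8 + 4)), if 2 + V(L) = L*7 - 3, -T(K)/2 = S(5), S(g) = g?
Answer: -2737724/36503 ≈ -75.000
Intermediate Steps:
T(K) = -10 (T(K) = -2*5 = -10)
u(o, z) = o + o*z
V(L) = -5 + 7*L (V(L) = -2 + (L*7 - 3) = -2 + (7*L - 3) = -2 + (-3 + 7*L) = -5 + 7*L)
1/u(211, 172) - (-1)*V(T(8 + 4)) = 1/(211*(1 + 172)) - (-1)*(-5 + 7*(-10)) = 1/(211*173) - (-1)*(-5 - 70) = 1/36503 - (-1)*(-75) = 1/36503 - 1*75 = 1/36503 - 75 = -2737724/36503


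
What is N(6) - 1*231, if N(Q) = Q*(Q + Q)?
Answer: -159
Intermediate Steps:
N(Q) = 2*Q² (N(Q) = Q*(2*Q) = 2*Q²)
N(6) - 1*231 = 2*6² - 1*231 = 2*36 - 231 = 72 - 231 = -159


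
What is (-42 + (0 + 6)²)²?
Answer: 36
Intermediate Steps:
(-42 + (0 + 6)²)² = (-42 + 6²)² = (-42 + 36)² = (-6)² = 36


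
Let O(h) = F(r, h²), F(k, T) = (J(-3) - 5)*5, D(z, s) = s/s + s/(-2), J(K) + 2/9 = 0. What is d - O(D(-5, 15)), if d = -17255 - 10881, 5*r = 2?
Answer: -252989/9 ≈ -28110.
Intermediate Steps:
r = ⅖ (r = (⅕)*2 = ⅖ ≈ 0.40000)
J(K) = -2/9 (J(K) = -2/9 + 0 = -2/9)
D(z, s) = 1 - s/2 (D(z, s) = 1 + s*(-½) = 1 - s/2)
d = -28136
F(k, T) = -235/9 (F(k, T) = (-2/9 - 5)*5 = -47/9*5 = -235/9)
O(h) = -235/9
d - O(D(-5, 15)) = -28136 - 1*(-235/9) = -28136 + 235/9 = -252989/9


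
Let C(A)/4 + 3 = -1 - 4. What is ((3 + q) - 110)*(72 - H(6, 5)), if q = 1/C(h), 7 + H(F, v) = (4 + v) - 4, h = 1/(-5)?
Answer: -126725/16 ≈ -7920.3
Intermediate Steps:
h = -1/5 ≈ -0.20000
C(A) = -32 (C(A) = -12 + 4*(-1 - 4) = -12 + 4*(-5) = -12 - 20 = -32)
H(F, v) = -7 + v (H(F, v) = -7 + ((4 + v) - 4) = -7 + v)
q = -1/32 (q = 1/(-32) = -1/32 ≈ -0.031250)
((3 + q) - 110)*(72 - H(6, 5)) = ((3 - 1/32) - 110)*(72 - (-7 + 5)) = (95/32 - 110)*(72 - 1*(-2)) = -3425*(72 + 2)/32 = -3425/32*74 = -126725/16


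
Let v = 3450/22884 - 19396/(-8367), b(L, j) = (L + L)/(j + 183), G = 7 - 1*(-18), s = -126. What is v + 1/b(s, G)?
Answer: 1101397957/670146498 ≈ 1.6435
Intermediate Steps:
G = 25 (G = 7 + 18 = 25)
b(L, j) = 2*L/(183 + j) (b(L, j) = (2*L)/(183 + j) = 2*L/(183 + j))
v = 78787369/31911738 (v = 3450*(1/22884) - 19396*(-1/8367) = 575/3814 + 19396/8367 = 78787369/31911738 ≈ 2.4689)
v + 1/b(s, G) = 78787369/31911738 + 1/(2*(-126)/(183 + 25)) = 78787369/31911738 + 1/(2*(-126)/208) = 78787369/31911738 + 1/(2*(-126)*(1/208)) = 78787369/31911738 + 1/(-63/52) = 78787369/31911738 - 52/63 = 1101397957/670146498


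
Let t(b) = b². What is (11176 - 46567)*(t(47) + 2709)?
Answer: -174052938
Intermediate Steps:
(11176 - 46567)*(t(47) + 2709) = (11176 - 46567)*(47² + 2709) = -35391*(2209 + 2709) = -35391*4918 = -174052938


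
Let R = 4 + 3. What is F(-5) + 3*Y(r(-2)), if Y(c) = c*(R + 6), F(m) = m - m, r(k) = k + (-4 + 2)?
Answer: -156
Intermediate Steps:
r(k) = -2 + k (r(k) = k - 2 = -2 + k)
R = 7
F(m) = 0
Y(c) = 13*c (Y(c) = c*(7 + 6) = c*13 = 13*c)
F(-5) + 3*Y(r(-2)) = 0 + 3*(13*(-2 - 2)) = 0 + 3*(13*(-4)) = 0 + 3*(-52) = 0 - 156 = -156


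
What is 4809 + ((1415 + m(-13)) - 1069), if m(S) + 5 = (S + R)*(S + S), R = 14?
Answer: 5124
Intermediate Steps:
m(S) = -5 + 2*S*(14 + S) (m(S) = -5 + (S + 14)*(S + S) = -5 + (14 + S)*(2*S) = -5 + 2*S*(14 + S))
4809 + ((1415 + m(-13)) - 1069) = 4809 + ((1415 + (-5 + 2*(-13)**2 + 28*(-13))) - 1069) = 4809 + ((1415 + (-5 + 2*169 - 364)) - 1069) = 4809 + ((1415 + (-5 + 338 - 364)) - 1069) = 4809 + ((1415 - 31) - 1069) = 4809 + (1384 - 1069) = 4809 + 315 = 5124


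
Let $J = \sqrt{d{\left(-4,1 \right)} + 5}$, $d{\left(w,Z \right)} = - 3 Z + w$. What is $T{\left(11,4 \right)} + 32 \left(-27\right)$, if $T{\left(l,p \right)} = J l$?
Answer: $-864 + 11 i \sqrt{2} \approx -864.0 + 15.556 i$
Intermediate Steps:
$d{\left(w,Z \right)} = w - 3 Z$
$J = i \sqrt{2}$ ($J = \sqrt{\left(-4 - 3\right) + 5} = \sqrt{-7 + 5} = \sqrt{-2} = i \sqrt{2} \approx 1.4142 i$)
$T{\left(l,p \right)} = i l \sqrt{2}$ ($T{\left(l,p \right)} = i \sqrt{2} l = i l \sqrt{2}$)
$T{\left(11,4 \right)} + 32 \left(-27\right) = i 11 \sqrt{2} + 32 \left(-27\right) = 11 i \sqrt{2} - 864 = -864 + 11 i \sqrt{2}$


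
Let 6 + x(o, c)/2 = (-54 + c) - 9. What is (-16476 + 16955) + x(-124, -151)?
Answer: 39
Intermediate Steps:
x(o, c) = -138 + 2*c (x(o, c) = -12 + 2*((-54 + c) - 9) = -12 + 2*(-63 + c) = -12 + (-126 + 2*c) = -138 + 2*c)
(-16476 + 16955) + x(-124, -151) = (-16476 + 16955) + (-138 + 2*(-151)) = 479 + (-138 - 302) = 479 - 440 = 39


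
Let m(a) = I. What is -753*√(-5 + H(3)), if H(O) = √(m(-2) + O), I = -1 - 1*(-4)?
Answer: -753*I*√(5 - √6) ≈ -1202.6*I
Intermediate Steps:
I = 3 (I = -1 + 4 = 3)
m(a) = 3
H(O) = √(3 + O)
-753*√(-5 + H(3)) = -753*√(-5 + √(3 + 3)) = -753*√(-5 + √6)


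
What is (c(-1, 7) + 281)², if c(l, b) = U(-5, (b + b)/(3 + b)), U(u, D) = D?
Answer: 1993744/25 ≈ 79750.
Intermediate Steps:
c(l, b) = 2*b/(3 + b) (c(l, b) = (b + b)/(3 + b) = (2*b)/(3 + b) = 2*b/(3 + b))
(c(-1, 7) + 281)² = (2*7/(3 + 7) + 281)² = (2*7/10 + 281)² = (2*7*(⅒) + 281)² = (7/5 + 281)² = (1412/5)² = 1993744/25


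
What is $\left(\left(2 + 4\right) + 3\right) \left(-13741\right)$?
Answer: $-123669$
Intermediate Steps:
$\left(\left(2 + 4\right) + 3\right) \left(-13741\right) = \left(6 + 3\right) \left(-13741\right) = 9 \left(-13741\right) = -123669$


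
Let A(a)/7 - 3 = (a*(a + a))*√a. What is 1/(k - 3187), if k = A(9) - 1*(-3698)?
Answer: 1/3934 ≈ 0.00025419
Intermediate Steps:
A(a) = 21 + 14*a^(5/2) (A(a) = 21 + 7*((a*(a + a))*√a) = 21 + 7*((a*(2*a))*√a) = 21 + 7*((2*a²)*√a) = 21 + 7*(2*a^(5/2)) = 21 + 14*a^(5/2))
k = 7121 (k = (21 + 14*9^(5/2)) - 1*(-3698) = (21 + 14*243) + 3698 = (21 + 3402) + 3698 = 3423 + 3698 = 7121)
1/(k - 3187) = 1/(7121 - 3187) = 1/3934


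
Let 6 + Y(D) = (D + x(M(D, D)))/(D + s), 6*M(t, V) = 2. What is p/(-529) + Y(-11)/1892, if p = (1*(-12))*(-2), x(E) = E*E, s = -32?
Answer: -4687348/96833979 ≈ -0.048406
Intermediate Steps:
M(t, V) = 1/3 (M(t, V) = (1/6)*2 = 1/3)
x(E) = E**2
Y(D) = -6 + (1/9 + D)/(-32 + D) (Y(D) = -6 + (D + (1/3)**2)/(D - 32) = -6 + (D + 1/9)/(-32 + D) = -6 + (1/9 + D)/(-32 + D))
p = 24 (p = -12*(-2) = 24)
p/(-529) + Y(-11)/1892 = 24/(-529) + ((1729 - 45*(-11))/(9*(-32 - 11)))/1892 = 24*(-1/529) + ((1/9)*(1729 + 495)/(-43))*(1/1892) = -24/529 + ((1/9)*(-1/43)*2224)*(1/1892) = -24/529 - 2224/387*1/1892 = -24/529 - 556/183051 = -4687348/96833979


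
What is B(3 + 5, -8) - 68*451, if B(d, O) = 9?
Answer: -30659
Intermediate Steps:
B(3 + 5, -8) - 68*451 = 9 - 68*451 = 9 - 30668 = -30659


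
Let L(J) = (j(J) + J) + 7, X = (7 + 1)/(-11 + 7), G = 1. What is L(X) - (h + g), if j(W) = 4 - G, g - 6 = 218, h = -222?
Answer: 6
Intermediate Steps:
g = 224 (g = 6 + 218 = 224)
j(W) = 3 (j(W) = 4 - 1*1 = 4 - 1 = 3)
X = -2 (X = 8/(-4) = 8*(-¼) = -2)
L(J) = 10 + J (L(J) = (3 + J) + 7 = 10 + J)
L(X) - (h + g) = (10 - 2) - (-222 + 224) = 8 - 1*2 = 8 - 2 = 6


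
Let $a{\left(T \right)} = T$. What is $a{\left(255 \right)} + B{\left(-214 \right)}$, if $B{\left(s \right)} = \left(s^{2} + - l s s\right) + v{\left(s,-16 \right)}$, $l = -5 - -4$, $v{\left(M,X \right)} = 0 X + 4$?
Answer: $91851$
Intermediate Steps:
$v{\left(M,X \right)} = 4$ ($v{\left(M,X \right)} = 0 + 4 = 4$)
$l = -1$ ($l = -5 + 4 = -1$)
$B{\left(s \right)} = 4 + 2 s^{2}$ ($B{\left(s \right)} = \left(s^{2} + \left(-1\right) \left(-1\right) s s\right) + 4 = \left(s^{2} + 1 s s\right) + 4 = \left(s^{2} + s s\right) + 4 = \left(s^{2} + s^{2}\right) + 4 = 2 s^{2} + 4 = 4 + 2 s^{2}$)
$a{\left(255 \right)} + B{\left(-214 \right)} = 255 + \left(4 + 2 \left(-214\right)^{2}\right) = 255 + \left(4 + 2 \cdot 45796\right) = 255 + \left(4 + 91592\right) = 255 + 91596 = 91851$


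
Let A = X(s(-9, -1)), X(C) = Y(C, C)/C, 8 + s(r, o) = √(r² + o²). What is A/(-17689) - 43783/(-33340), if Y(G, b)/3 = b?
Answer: 774377467/589751260 ≈ 1.3131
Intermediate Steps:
Y(G, b) = 3*b
s(r, o) = -8 + √(o² + r²) (s(r, o) = -8 + √(r² + o²) = -8 + √(o² + r²))
X(C) = 3 (X(C) = (3*C)/C = 3)
A = 3
A/(-17689) - 43783/(-33340) = 3/(-17689) - 43783/(-33340) = 3*(-1/17689) - 43783*(-1/33340) = -3/17689 + 43783/33340 = 774377467/589751260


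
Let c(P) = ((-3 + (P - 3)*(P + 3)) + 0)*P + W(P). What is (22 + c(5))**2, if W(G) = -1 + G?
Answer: 8281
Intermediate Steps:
c(P) = -1 + P + P*(-3 + (-3 + P)*(3 + P)) (c(P) = ((-3 + (P - 3)*(P + 3)) + 0)*P + (-1 + P) = ((-3 + (-3 + P)*(3 + P)) + 0)*P + (-1 + P) = (-3 + (-3 + P)*(3 + P))*P + (-1 + P) = P*(-3 + (-3 + P)*(3 + P)) + (-1 + P) = -1 + P + P*(-3 + (-3 + P)*(3 + P)))
(22 + c(5))**2 = (22 + (-1 + 5**3 - 11*5))**2 = (22 + (-1 + 125 - 55))**2 = (22 + 69)**2 = 91**2 = 8281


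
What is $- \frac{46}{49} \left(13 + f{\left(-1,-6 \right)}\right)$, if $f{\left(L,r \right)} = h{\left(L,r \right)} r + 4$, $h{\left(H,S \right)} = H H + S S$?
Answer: $\frac{9430}{49} \approx 192.45$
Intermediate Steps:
$h{\left(H,S \right)} = H^{2} + S^{2}$
$f{\left(L,r \right)} = 4 + r \left(L^{2} + r^{2}\right)$ ($f{\left(L,r \right)} = \left(L^{2} + r^{2}\right) r + 4 = r \left(L^{2} + r^{2}\right) + 4 = 4 + r \left(L^{2} + r^{2}\right)$)
$- \frac{46}{49} \left(13 + f{\left(-1,-6 \right)}\right) = - \frac{46}{49} \left(13 + \left(4 - 6 \left(\left(-1\right)^{2} + \left(-6\right)^{2}\right)\right)\right) = \left(-46\right) \frac{1}{49} \left(13 + \left(4 - 6 \left(1 + 36\right)\right)\right) = - \frac{46 \left(13 + \left(4 - 222\right)\right)}{49} = - \frac{46 \left(13 - 218\right)}{49} = \left(- \frac{46}{49}\right) \left(-205\right) = \frac{9430}{49}$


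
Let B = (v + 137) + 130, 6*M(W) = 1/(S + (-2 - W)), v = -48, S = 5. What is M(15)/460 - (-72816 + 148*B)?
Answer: 1338180479/33120 ≈ 40404.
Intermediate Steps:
M(W) = 1/(6*(3 - W)) (M(W) = 1/(6*(5 + (-2 - W))) = 1/(6*(3 - W)))
B = 219 (B = (-48 + 137) + 130 = 89 + 130 = 219)
M(15)/460 - (-72816 + 148*B) = -1/(-18 + 6*15)/460 - 148/(1/(-492 + 219)) = -1/(-18 + 90)*(1/460) - 148/(1/(-273)) = -1/72*(1/460) - 148/(-1/273) = -1*1/72*(1/460) - 148*(-273) = -1/72*1/460 + 40404 = -1/33120 + 40404 = 1338180479/33120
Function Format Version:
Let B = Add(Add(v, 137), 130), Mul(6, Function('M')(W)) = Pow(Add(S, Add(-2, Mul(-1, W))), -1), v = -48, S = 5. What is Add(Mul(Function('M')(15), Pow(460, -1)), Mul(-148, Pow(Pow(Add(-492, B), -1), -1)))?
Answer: Rational(1338180479, 33120) ≈ 40404.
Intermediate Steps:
Function('M')(W) = Mul(Rational(1, 6), Pow(Add(3, Mul(-1, W)), -1)) (Function('M')(W) = Mul(Rational(1, 6), Pow(Add(5, Add(-2, Mul(-1, W))), -1)) = Mul(Rational(1, 6), Pow(Add(3, Mul(-1, W)), -1)))
B = 219 (B = Add(Add(-48, 137), 130) = Add(89, 130) = 219)
Add(Mul(Function('M')(15), Pow(460, -1)), Mul(-148, Pow(Pow(Add(-492, B), -1), -1))) = Add(Mul(Mul(-1, Pow(Add(-18, Mul(6, 15)), -1)), Pow(460, -1)), Mul(-148, Pow(Pow(Add(-492, 219), -1), -1))) = Add(Mul(Mul(-1, Pow(Add(-18, 90), -1)), Rational(1, 460)), Mul(-148, Pow(Pow(-273, -1), -1))) = Add(Mul(Mul(-1, Pow(72, -1)), Rational(1, 460)), Mul(-148, Pow(Rational(-1, 273), -1))) = Add(Mul(Mul(-1, Rational(1, 72)), Rational(1, 460)), Mul(-148, -273)) = Add(Mul(Rational(-1, 72), Rational(1, 460)), 40404) = Add(Rational(-1, 33120), 40404) = Rational(1338180479, 33120)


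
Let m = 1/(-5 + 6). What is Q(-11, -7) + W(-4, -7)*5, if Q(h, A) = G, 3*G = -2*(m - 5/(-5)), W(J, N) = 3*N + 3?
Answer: -274/3 ≈ -91.333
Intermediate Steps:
m = 1 (m = 1/1 = 1)
W(J, N) = 3 + 3*N
G = -4/3 (G = (-2*(1 - 5/(-5)))/3 = (-2*(1 - 5*(-⅕)))/3 = (-2*(1 + 1))/3 = (-2*2)/3 = (⅓)*(-4) = -4/3 ≈ -1.3333)
Q(h, A) = -4/3
Q(-11, -7) + W(-4, -7)*5 = -4/3 + (3 + 3*(-7))*5 = -4/3 + (3 - 21)*5 = -4/3 - 18*5 = -4/3 - 90 = -274/3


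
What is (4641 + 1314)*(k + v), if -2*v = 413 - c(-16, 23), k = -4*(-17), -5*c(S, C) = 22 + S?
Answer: -1656681/2 ≈ -8.2834e+5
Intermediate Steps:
c(S, C) = -22/5 - S/5 (c(S, C) = -(22 + S)/5 = -22/5 - S/5)
k = 68
v = -2071/10 (v = -(413 - (-22/5 - ⅕*(-16)))/2 = -(413 - (-22/5 + 16/5))/2 = -(413 - 1*(-6/5))/2 = -(413 + 6/5)/2 = -½*2071/5 = -2071/10 ≈ -207.10)
(4641 + 1314)*(k + v) = (4641 + 1314)*(68 - 2071/10) = 5955*(-1391/10) = -1656681/2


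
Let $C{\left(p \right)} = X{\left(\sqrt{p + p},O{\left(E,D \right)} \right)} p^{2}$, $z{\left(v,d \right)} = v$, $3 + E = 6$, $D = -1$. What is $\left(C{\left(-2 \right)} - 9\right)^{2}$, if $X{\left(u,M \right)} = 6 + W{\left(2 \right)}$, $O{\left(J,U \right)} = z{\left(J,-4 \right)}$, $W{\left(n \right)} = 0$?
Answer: $225$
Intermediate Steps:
$E = 3$ ($E = -3 + 6 = 3$)
$O{\left(J,U \right)} = J$
$X{\left(u,M \right)} = 6$ ($X{\left(u,M \right)} = 6 + 0 = 6$)
$C{\left(p \right)} = 6 p^{2}$
$\left(C{\left(-2 \right)} - 9\right)^{2} = \left(6 \left(-2\right)^{2} - 9\right)^{2} = \left(6 \cdot 4 - 9\right)^{2} = \left(24 - 9\right)^{2} = 15^{2} = 225$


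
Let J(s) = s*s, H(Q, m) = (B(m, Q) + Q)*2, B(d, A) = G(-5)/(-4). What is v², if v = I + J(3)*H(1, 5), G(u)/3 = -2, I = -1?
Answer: 1936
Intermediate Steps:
G(u) = -6 (G(u) = 3*(-2) = -6)
B(d, A) = 3/2 (B(d, A) = -6/(-4) = -6*(-¼) = 3/2)
H(Q, m) = 3 + 2*Q (H(Q, m) = (3/2 + Q)*2 = 3 + 2*Q)
J(s) = s²
v = 44 (v = -1 + 3²*(3 + 2*1) = -1 + 9*(3 + 2) = -1 + 9*5 = -1 + 45 = 44)
v² = 44² = 1936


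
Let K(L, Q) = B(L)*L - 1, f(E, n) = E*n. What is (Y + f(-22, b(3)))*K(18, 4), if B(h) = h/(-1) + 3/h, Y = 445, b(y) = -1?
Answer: -150374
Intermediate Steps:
B(h) = -h + 3/h (B(h) = h*(-1) + 3/h = -h + 3/h)
K(L, Q) = -1 + L*(-L + 3/L) (K(L, Q) = (-L + 3/L)*L - 1 = L*(-L + 3/L) - 1 = -1 + L*(-L + 3/L))
(Y + f(-22, b(3)))*K(18, 4) = (445 - 22*(-1))*(2 - 1*18²) = (445 + 22)*(2 - 1*324) = 467*(2 - 324) = 467*(-322) = -150374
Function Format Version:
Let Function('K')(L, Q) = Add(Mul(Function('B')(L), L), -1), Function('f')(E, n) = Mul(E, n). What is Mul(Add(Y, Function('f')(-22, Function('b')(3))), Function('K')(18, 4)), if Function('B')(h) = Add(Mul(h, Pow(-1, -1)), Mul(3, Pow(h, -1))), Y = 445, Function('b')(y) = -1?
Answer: -150374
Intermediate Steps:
Function('B')(h) = Add(Mul(-1, h), Mul(3, Pow(h, -1))) (Function('B')(h) = Add(Mul(h, -1), Mul(3, Pow(h, -1))) = Add(Mul(-1, h), Mul(3, Pow(h, -1))))
Function('K')(L, Q) = Add(-1, Mul(L, Add(Mul(-1, L), Mul(3, Pow(L, -1))))) (Function('K')(L, Q) = Add(Mul(Add(Mul(-1, L), Mul(3, Pow(L, -1))), L), -1) = Add(Mul(L, Add(Mul(-1, L), Mul(3, Pow(L, -1)))), -1) = Add(-1, Mul(L, Add(Mul(-1, L), Mul(3, Pow(L, -1))))))
Mul(Add(Y, Function('f')(-22, Function('b')(3))), Function('K')(18, 4)) = Mul(Add(445, Mul(-22, -1)), Add(2, Mul(-1, Pow(18, 2)))) = Mul(Add(445, 22), Add(2, Mul(-1, 324))) = Mul(467, Add(2, -324)) = Mul(467, -322) = -150374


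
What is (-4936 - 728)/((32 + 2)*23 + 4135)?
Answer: -1888/1639 ≈ -1.1519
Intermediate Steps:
(-4936 - 728)/((32 + 2)*23 + 4135) = -5664/(34*23 + 4135) = -5664/(782 + 4135) = -5664/4917 = -5664*1/4917 = -1888/1639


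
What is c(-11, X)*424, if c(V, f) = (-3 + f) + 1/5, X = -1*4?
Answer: -14416/5 ≈ -2883.2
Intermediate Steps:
X = -4
c(V, f) = -14/5 + f (c(V, f) = (-3 + f) + ⅕ = -14/5 + f)
c(-11, X)*424 = (-14/5 - 4)*424 = -34/5*424 = -14416/5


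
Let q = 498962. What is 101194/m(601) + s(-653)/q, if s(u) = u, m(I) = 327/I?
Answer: 30345668123897/163160574 ≈ 1.8599e+5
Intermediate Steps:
101194/m(601) + s(-653)/q = 101194/((327/601)) - 653/498962 = 101194/((327*(1/601))) - 653*1/498962 = 101194/(327/601) - 653/498962 = 101194*(601/327) - 653/498962 = 60817594/327 - 653/498962 = 30345668123897/163160574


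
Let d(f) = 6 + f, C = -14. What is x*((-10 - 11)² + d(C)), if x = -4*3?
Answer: -5196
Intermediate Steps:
x = -12
x*((-10 - 11)² + d(C)) = -12*((-10 - 11)² + (6 - 14)) = -12*((-21)² - 8) = -12*(441 - 8) = -12*433 = -5196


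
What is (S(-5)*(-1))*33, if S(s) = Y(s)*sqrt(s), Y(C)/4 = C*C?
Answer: -3300*I*sqrt(5) ≈ -7379.0*I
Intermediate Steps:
Y(C) = 4*C**2 (Y(C) = 4*(C*C) = 4*C**2)
S(s) = 4*s**(5/2) (S(s) = (4*s**2)*sqrt(s) = 4*s**(5/2))
(S(-5)*(-1))*33 = ((4*(-5)**(5/2))*(-1))*33 = ((4*(25*I*sqrt(5)))*(-1))*33 = ((100*I*sqrt(5))*(-1))*33 = -100*I*sqrt(5)*33 = -3300*I*sqrt(5)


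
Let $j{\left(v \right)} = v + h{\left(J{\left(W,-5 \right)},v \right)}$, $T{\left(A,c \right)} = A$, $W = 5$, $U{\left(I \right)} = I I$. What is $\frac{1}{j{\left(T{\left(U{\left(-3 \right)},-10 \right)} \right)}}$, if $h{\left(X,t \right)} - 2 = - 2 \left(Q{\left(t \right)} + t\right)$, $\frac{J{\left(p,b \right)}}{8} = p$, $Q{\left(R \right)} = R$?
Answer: $- \frac{1}{25} \approx -0.04$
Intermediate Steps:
$U{\left(I \right)} = I^{2}$
$J{\left(p,b \right)} = 8 p$
$h{\left(X,t \right)} = 2 - 4 t$ ($h{\left(X,t \right)} = 2 - 2 \left(t + t\right) = 2 - 2 \cdot 2 t = 2 - 4 t$)
$j{\left(v \right)} = 2 - 3 v$ ($j{\left(v \right)} = v - \left(-2 + 4 v\right) = 2 - 3 v$)
$\frac{1}{j{\left(T{\left(U{\left(-3 \right)},-10 \right)} \right)}} = \frac{1}{2 - 3 \left(-3\right)^{2}} = \frac{1}{2 - 27} = \frac{1}{-25} = - \frac{1}{25}$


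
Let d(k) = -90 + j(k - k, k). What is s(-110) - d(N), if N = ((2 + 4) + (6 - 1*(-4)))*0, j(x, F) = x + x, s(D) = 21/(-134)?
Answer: 12039/134 ≈ 89.843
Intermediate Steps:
s(D) = -21/134 (s(D) = 21*(-1/134) = -21/134)
j(x, F) = 2*x
N = 0 (N = (6 + (6 + 4))*0 = (6 + 10)*0 = 16*0 = 0)
d(k) = -90 (d(k) = -90 + 2*(k - k) = -90 + 2*0 = -90 + 0 = -90)
s(-110) - d(N) = -21/134 - 1*(-90) = -21/134 + 90 = 12039/134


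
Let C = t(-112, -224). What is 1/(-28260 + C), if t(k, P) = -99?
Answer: -1/28359 ≈ -3.5262e-5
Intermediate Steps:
C = -99
1/(-28260 + C) = 1/(-28260 - 99) = 1/(-28359) = -1/28359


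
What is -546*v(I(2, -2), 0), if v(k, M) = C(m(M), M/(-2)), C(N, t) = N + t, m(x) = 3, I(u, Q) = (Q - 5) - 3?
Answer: -1638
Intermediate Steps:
I(u, Q) = -8 + Q (I(u, Q) = (-5 + Q) - 3 = -8 + Q)
v(k, M) = 3 - M/2 (v(k, M) = 3 + M/(-2) = 3 + M*(-½) = 3 - M/2)
-546*v(I(2, -2), 0) = -546*(3 - ½*0) = -546*(3 + 0) = -546*3 = -1638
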